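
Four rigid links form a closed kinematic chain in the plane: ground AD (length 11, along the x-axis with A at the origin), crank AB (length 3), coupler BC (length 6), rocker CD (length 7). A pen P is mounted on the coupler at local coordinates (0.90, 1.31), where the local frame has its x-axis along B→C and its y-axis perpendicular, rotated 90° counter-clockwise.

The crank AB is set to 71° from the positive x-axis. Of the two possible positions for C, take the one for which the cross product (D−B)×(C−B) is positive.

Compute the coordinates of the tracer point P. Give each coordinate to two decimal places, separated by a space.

A=(0,0), D=(11.00,0)
B = A + 3.00·(cos71°, sin71°) = (0.9767, 2.8366)
|BD| = 10.4169
circle(B,6.00) ∩ circle(D,7.00): a=4.5845, h=3.8707
  candidates: C₊=(6.4420,5.3126) cross=40.321; C₋=(4.3339,-2.1363) cross=-40.321
  mode + wants cross > 0 → take C=(6.4420,5.3126) (cross=40.321)
ex = (C−B)/|BC| = (0.9109,0.4127); ey = (-0.4127,0.9109)
P = B + 0.90·ex + 1.31·ey = (1.2559,4.4012)

1.26 4.40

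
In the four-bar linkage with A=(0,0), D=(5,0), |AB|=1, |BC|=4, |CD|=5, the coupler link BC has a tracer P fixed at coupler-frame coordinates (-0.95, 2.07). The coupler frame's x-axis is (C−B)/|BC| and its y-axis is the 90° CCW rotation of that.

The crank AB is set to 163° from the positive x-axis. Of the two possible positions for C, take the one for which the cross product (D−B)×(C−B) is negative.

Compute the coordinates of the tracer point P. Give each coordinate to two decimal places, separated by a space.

0.33 2.17

A=(0,0), D=(5.00,0)
B = A + 1.00·(cos163°, sin163°) = (-0.9563, 0.2924)
|BD| = 5.9635
circle(B,4.00) ∩ circle(D,5.00): a=2.2271, h=3.3226
  candidates: C₊=(1.4311,3.5018) cross=19.814; C₋=(1.1053,-3.1354) cross=-19.814
  mode - wants cross < 0 → take C=(1.1053,-3.1354) (cross=-19.814)
ex = (C−B)/|BC| = (0.5154,-0.8570); ey = (0.8570,0.5154)
P = B + -0.95·ex + 2.07·ey = (0.3280,2.1733)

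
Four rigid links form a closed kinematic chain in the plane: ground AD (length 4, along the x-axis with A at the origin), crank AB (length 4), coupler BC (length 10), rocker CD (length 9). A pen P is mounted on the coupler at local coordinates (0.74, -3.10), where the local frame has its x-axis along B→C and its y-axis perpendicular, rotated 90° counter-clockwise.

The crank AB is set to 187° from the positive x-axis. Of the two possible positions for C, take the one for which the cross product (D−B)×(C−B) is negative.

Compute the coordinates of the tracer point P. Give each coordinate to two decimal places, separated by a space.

-6.10 -2.86

A=(0,0), D=(4.00,0)
B = A + 4.00·(cos187°, sin187°) = (-3.9702, -0.4875)
|BD| = 7.9851
circle(B,10.00) ∩ circle(D,9.00): a=5.1823, h=8.5524
  candidates: C₊=(0.6803,8.3654) cross=68.292; C₋=(1.7245,-8.7076) cross=-68.292
  mode - wants cross < 0 → take C=(1.7245,-8.7076) (cross=-68.292)
ex = (C−B)/|BC| = (0.5695,-0.8220); ey = (0.8220,0.5695)
P = B + 0.74·ex + -3.10·ey = (-6.0970,-2.8611)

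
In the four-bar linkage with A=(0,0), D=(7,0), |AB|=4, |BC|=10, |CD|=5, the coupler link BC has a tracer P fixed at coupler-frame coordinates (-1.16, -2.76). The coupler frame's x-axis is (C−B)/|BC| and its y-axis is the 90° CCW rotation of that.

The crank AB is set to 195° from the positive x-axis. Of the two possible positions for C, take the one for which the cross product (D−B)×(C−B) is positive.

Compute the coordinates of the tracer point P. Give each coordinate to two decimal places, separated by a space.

-3.35 -3.98

A=(0,0), D=(7.00,0)
B = A + 4.00·(cos195°, sin195°) = (-3.8637, -1.0353)
|BD| = 10.9129
circle(B,10.00) ∩ circle(D,5.00): a=8.8928, h=4.5737
  candidates: C₊=(4.5550,4.3614) cross=49.913; C₋=(5.4228,-4.7447) cross=-49.913
  mode + wants cross > 0 → take C=(4.5550,4.3614) (cross=49.913)
ex = (C−B)/|BC| = (0.8419,0.5397); ey = (-0.5397,0.8419)
P = B + -1.16·ex + -2.76·ey = (-3.3508,-3.9849)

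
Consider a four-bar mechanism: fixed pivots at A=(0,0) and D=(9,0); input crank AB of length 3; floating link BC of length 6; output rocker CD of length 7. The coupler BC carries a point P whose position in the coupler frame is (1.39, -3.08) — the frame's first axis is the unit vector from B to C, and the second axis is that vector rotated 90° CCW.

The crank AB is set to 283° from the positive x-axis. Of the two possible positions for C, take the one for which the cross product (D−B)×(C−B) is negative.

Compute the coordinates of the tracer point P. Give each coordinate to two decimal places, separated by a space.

0.17 -6.26

A=(0,0), D=(9.00,0)
B = A + 3.00·(cos283°, sin283°) = (0.6749, -2.9231)
|BD| = 8.8234
circle(B,6.00) ∩ circle(D,7.00): a=3.6750, h=4.7428
  candidates: C₊=(2.5711,2.7694) cross=41.848; C₋=(5.7136,-6.1806) cross=-41.848
  mode - wants cross < 0 → take C=(5.7136,-6.1806) (cross=-41.848)
ex = (C−B)/|BC| = (0.8398,-0.5429); ey = (0.5429,0.8398)
P = B + 1.39·ex + -3.08·ey = (0.1700,-6.2643)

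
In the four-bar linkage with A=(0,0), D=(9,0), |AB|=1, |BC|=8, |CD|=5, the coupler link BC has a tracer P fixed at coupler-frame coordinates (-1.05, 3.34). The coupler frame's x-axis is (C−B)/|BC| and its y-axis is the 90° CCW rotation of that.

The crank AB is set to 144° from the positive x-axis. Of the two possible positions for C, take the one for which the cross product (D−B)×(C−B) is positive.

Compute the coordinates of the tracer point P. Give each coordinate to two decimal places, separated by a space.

A=(0,0), D=(9.00,0)
B = A + 1.00·(cos144°, sin144°) = (-0.8090, 0.5878)
|BD| = 9.8266
circle(B,8.00) ∩ circle(D,5.00): a=6.8977, h=4.0524
  candidates: C₊=(6.3187,4.2203) cross=39.821; C₋=(5.8340,-3.8699) cross=-39.821
  mode + wants cross > 0 → take C=(6.3187,4.2203) (cross=39.821)
ex = (C−B)/|BC| = (0.8910,0.4541); ey = (-0.4541,0.8910)
P = B + -1.05·ex + 3.34·ey = (-3.2611,3.0869)

-3.26 3.09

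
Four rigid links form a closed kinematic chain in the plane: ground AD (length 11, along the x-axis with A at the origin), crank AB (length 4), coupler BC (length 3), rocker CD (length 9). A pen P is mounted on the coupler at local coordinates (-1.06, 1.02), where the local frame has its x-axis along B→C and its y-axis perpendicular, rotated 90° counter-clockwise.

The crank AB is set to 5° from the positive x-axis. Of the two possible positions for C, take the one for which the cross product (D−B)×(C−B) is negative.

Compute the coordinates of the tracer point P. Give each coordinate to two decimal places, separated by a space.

A=(0,0), D=(11.00,0)
B = A + 4.00·(cos5°, sin5°) = (3.9848, 0.3486)
|BD| = 7.0239
circle(B,3.00) ∩ circle(D,9.00): a=-1.6134, h=2.5292
  candidates: C₊=(2.4989,2.9548) cross=17.765; C₋=(2.2478,-2.0974) cross=-17.765
  mode - wants cross < 0 → take C=(2.2478,-2.0974) (cross=-17.765)
ex = (C−B)/|BC| = (-0.5790,-0.8153); ey = (0.8153,-0.5790)
P = B + -1.06·ex + 1.02·ey = (5.4302,0.6223)

5.43 0.62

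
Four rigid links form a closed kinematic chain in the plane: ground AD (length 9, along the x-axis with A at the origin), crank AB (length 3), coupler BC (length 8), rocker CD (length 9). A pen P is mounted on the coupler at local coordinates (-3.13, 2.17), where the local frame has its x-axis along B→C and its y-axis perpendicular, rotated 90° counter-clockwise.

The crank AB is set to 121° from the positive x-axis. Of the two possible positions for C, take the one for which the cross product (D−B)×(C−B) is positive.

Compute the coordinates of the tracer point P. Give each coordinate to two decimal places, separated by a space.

-5.33 2.17

A=(0,0), D=(9.00,0)
B = A + 3.00·(cos121°, sin121°) = (-1.5451, 2.5715)
|BD| = 10.8541
circle(B,8.00) ∩ circle(D,9.00): a=4.6440, h=6.5141
  candidates: C₊=(4.5099,7.7999) cross=70.705; C₋=(1.4233,-4.8574) cross=-70.705
  mode + wants cross > 0 → take C=(4.5099,7.7999) (cross=70.705)
ex = (C−B)/|BC| = (0.7569,0.6536); ey = (-0.6536,0.7569)
P = B + -3.13·ex + 2.17·ey = (-5.3324,2.1683)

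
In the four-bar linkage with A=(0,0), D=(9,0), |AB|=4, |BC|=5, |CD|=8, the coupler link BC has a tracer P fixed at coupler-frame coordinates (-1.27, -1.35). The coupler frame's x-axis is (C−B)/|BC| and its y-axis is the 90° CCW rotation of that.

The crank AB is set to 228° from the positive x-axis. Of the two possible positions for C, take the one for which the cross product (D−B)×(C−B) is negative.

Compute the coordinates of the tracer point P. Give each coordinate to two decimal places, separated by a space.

-4.23 -3.98

A=(0,0), D=(9.00,0)
B = A + 4.00·(cos228°, sin228°) = (-2.6765, -2.9726)
|BD| = 12.0490
circle(B,5.00) ∩ circle(D,8.00): a=4.4061, h=2.3636
  candidates: C₊=(1.0103,0.4049) cross=28.478; C₋=(2.1765,-4.1761) cross=-28.478
  mode - wants cross < 0 → take C=(2.1765,-4.1761) (cross=-28.478)
ex = (C−B)/|BC| = (0.9706,-0.2407); ey = (0.2407,0.9706)
P = B + -1.27·ex + -1.35·ey = (-4.2341,-3.9772)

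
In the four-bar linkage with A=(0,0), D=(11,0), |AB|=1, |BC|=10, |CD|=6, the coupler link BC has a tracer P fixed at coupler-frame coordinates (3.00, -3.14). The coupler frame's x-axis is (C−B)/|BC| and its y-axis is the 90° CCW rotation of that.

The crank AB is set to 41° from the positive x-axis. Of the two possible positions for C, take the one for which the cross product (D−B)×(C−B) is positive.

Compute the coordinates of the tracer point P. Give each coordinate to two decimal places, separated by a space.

A=(0,0), D=(11.00,0)
B = A + 1.00·(cos41°, sin41°) = (0.7547, 0.6561)
|BD| = 10.2663
circle(B,10.00) ∩ circle(D,6.00): a=8.2501, h=5.6511
  candidates: C₊=(9.3491,5.7684) cross=58.016; C₋=(8.6269,-5.5107) cross=-58.016
  mode + wants cross > 0 → take C=(9.3491,5.7684) (cross=58.016)
ex = (C−B)/|BC| = (0.8594,0.5112); ey = (-0.5112,0.8594)
P = B + 3.00·ex + -3.14·ey = (4.9383,-0.5089)

4.94 -0.51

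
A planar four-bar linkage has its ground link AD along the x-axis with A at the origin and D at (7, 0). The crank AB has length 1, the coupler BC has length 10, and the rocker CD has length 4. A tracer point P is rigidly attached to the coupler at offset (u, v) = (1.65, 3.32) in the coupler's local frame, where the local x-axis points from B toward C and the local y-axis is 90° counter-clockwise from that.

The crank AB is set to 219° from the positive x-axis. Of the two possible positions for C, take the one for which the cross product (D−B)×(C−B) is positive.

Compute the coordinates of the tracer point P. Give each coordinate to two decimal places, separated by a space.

A=(0,0), D=(7.00,0)
B = A + 1.00·(cos219°, sin219°) = (-0.7771, -0.6293)
|BD| = 7.8026
circle(B,10.00) ∩ circle(D,4.00): a=9.2841, h=3.7155
  candidates: C₊=(8.1771,3.8229) cross=28.990; C₋=(8.7764,-3.5839) cross=-28.990
  mode + wants cross > 0 → take C=(8.1771,3.8229) (cross=28.990)
ex = (C−B)/|BC| = (0.8954,0.4452); ey = (-0.4452,0.8954)
P = B + 1.65·ex + 3.32·ey = (-0.7778,3.0781)

-0.78 3.08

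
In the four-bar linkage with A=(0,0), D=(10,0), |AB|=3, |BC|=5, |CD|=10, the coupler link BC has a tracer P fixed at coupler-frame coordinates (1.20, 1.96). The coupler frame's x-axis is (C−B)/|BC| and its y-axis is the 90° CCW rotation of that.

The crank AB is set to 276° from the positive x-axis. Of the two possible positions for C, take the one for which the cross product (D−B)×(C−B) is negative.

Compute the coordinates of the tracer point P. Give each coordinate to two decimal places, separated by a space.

A=(0,0), D=(10.00,0)
B = A + 3.00·(cos276°, sin276°) = (0.3136, -2.9836)
|BD| = 10.1355
circle(B,5.00) ∩ circle(D,10.00): a=1.3679, h=4.8093
  candidates: C₊=(0.2052,2.0153) cross=48.744; C₋=(3.0365,-7.1771) cross=-48.744
  mode - wants cross < 0 → take C=(3.0365,-7.1771) (cross=-48.744)
ex = (C−B)/|BC| = (0.5446,-0.8387); ey = (0.8387,0.5446)
P = B + 1.20·ex + 1.96·ey = (2.6109,-2.9226)

2.61 -2.92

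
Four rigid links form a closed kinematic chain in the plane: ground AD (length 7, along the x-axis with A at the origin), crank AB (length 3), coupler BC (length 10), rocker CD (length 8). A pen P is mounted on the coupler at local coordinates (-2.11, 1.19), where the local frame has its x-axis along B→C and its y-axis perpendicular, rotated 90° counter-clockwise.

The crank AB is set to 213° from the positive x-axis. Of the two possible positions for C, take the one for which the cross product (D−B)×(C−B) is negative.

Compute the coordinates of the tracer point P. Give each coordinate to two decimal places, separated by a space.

A=(0,0), D=(7.00,0)
B = A + 3.00·(cos213°, sin213°) = (-2.5160, -1.6339)
|BD| = 9.6553
circle(B,10.00) ∩ circle(D,8.00): a=6.6919, h=7.4309
  candidates: C₊=(2.8219,6.8223) cross=71.747; C₋=(5.3369,-7.8252) cross=-71.747
  mode - wants cross < 0 → take C=(5.3369,-7.8252) (cross=-71.747)
ex = (C−B)/|BC| = (0.7853,-0.6191); ey = (0.6191,0.7853)
P = B + -2.11·ex + 1.19·ey = (-3.4362,0.6069)

-3.44 0.61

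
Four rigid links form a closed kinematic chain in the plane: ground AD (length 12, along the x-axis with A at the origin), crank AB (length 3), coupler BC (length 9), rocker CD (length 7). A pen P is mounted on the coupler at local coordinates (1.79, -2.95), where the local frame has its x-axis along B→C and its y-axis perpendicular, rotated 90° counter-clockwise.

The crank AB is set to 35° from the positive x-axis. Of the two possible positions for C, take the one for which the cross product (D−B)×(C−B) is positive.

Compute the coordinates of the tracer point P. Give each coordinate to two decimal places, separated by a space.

A=(0,0), D=(12.00,0)
B = A + 3.00·(cos35°, sin35°) = (2.4575, 1.7207)
|BD| = 9.6964
circle(B,9.00) ∩ circle(D,7.00): a=6.4983, h=6.2267
  candidates: C₊=(9.9576,6.6954) cross=60.377; C₋=(7.7476,-5.5603) cross=-60.377
  mode + wants cross > 0 → take C=(9.9576,6.6954) (cross=60.377)
ex = (C−B)/|BC| = (0.8334,0.5527); ey = (-0.5527,0.8334)
P = B + 1.79·ex + -2.95·ey = (5.5797,0.2518)

5.58 0.25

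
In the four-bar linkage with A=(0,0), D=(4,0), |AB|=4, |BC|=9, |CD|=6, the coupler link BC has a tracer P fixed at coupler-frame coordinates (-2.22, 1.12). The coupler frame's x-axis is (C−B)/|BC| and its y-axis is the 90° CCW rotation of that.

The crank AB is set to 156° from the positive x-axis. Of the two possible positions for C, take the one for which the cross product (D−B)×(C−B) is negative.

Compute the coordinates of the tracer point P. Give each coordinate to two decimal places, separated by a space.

A=(0,0), D=(4.00,0)
B = A + 4.00·(cos156°, sin156°) = (-3.6542, 1.6269)
|BD| = 7.8252
circle(B,9.00) ∩ circle(D,6.00): a=6.7879, h=5.9097
  candidates: C₊=(4.2141,5.9962) cross=46.244; C₋=(1.7567,-5.5649) cross=-46.244
  mode - wants cross < 0 → take C=(1.7567,-5.5649) (cross=-46.244)
ex = (C−B)/|BC| = (0.6012,-0.7991); ey = (0.7991,0.6012)
P = B + -2.22·ex + 1.12·ey = (-4.0939,4.0743)

-4.09 4.07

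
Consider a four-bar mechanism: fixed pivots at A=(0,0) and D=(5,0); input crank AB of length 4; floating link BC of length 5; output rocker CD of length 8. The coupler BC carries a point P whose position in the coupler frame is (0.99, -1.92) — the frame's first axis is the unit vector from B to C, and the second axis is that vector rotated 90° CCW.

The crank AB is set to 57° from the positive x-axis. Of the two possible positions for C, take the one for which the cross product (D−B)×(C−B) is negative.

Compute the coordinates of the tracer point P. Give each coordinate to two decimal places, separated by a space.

A=(0,0), D=(5.00,0)
B = A + 4.00·(cos57°, sin57°) = (2.1786, 3.3547)
|BD| = 4.3834
circle(B,5.00) ∩ circle(D,8.00): a=-2.2569, h=4.4617
  candidates: C₊=(4.1405,7.9537) cross=19.557; C₋=(-2.6887,2.2101) cross=-19.557
  mode - wants cross < 0 → take C=(-2.6887,2.2101) (cross=-19.557)
ex = (C−B)/|BC| = (-0.9734,-0.2289); ey = (0.2289,-0.9734)
P = B + 0.99·ex + -1.92·ey = (0.7753,4.9971)

0.78 5.00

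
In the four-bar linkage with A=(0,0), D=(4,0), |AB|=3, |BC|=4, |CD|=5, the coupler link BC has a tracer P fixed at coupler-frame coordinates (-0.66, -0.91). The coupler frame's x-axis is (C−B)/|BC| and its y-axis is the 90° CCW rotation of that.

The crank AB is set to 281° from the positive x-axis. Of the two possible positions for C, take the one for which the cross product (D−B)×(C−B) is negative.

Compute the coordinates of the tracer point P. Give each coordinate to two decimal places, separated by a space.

-0.46 -3.39

A=(0,0), D=(4.00,0)
B = A + 3.00·(cos281°, sin281°) = (0.5724, -2.9449)
|BD| = 4.5189
circle(B,4.00) ∩ circle(D,5.00): a=1.2636, h=3.7952
  candidates: C₊=(-0.9423,0.7572) cross=17.150; C₋=(4.0041,-5.0000) cross=-17.150
  mode - wants cross < 0 → take C=(4.0041,-5.0000) (cross=-17.150)
ex = (C−B)/|BC| = (0.8579,-0.5138); ey = (0.5138,0.8579)
P = B + -0.66·ex + -0.91·ey = (-0.4613,-3.3865)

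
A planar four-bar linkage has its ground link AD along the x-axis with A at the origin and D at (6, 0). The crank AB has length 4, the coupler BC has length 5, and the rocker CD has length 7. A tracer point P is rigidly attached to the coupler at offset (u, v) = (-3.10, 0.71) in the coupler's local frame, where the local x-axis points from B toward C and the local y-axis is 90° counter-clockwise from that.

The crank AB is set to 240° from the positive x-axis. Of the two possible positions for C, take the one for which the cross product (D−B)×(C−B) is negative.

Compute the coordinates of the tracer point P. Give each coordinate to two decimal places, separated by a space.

A=(0,0), D=(6.00,0)
B = A + 4.00·(cos240°, sin240°) = (-2.0000, -3.4641)
|BD| = 8.7178
circle(B,5.00) ∩ circle(D,7.00): a=2.9824, h=4.0131
  candidates: C₊=(-0.8578,1.4037) cross=34.986; C₋=(2.3315,-5.9617) cross=-34.986
  mode - wants cross < 0 → take C=(2.3315,-5.9617) (cross=-34.986)
ex = (C−B)/|BC| = (0.8663,-0.4995); ey = (0.4995,0.8663)
P = B + -3.10·ex + 0.71·ey = (-4.3309,-1.3005)

-4.33 -1.30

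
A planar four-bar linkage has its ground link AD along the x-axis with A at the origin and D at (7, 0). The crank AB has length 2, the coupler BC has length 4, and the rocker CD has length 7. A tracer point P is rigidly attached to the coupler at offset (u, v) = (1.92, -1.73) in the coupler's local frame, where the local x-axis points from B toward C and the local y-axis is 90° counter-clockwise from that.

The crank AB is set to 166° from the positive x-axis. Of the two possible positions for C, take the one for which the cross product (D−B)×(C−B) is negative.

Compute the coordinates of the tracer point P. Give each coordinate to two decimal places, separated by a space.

A=(0,0), D=(7.00,0)
B = A + 2.00·(cos166°, sin166°) = (-1.9406, 0.4838)
|BD| = 8.9537
circle(B,4.00) ∩ circle(D,7.00): a=2.6340, h=3.0103
  candidates: C₊=(0.8523,3.3474) cross=26.953; C₋=(0.5269,-2.6644) cross=-26.953
  mode - wants cross < 0 → take C=(0.5269,-2.6644) (cross=-26.953)
ex = (C−B)/|BC| = (0.6169,-0.7871); ey = (0.7871,0.6169)
P = B + 1.92·ex + -1.73·ey = (-2.1178,-2.0945)

-2.12 -2.09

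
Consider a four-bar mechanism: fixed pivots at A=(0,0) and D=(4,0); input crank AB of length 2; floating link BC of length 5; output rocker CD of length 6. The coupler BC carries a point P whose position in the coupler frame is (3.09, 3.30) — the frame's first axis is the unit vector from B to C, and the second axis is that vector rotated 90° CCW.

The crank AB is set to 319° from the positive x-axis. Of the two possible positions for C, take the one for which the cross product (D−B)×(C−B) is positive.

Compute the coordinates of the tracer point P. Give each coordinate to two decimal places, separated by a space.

-2.95 -0.60

A=(0,0), D=(4.00,0)
B = A + 2.00·(cos319°, sin319°) = (1.5094, -1.3121)
|BD| = 2.8151
circle(B,5.00) ∩ circle(D,6.00): a=-0.5462, h=4.9701
  candidates: C₊=(-1.2904,2.8305) cross=13.991; C₋=(3.3427,-5.9639) cross=-13.991
  mode + wants cross > 0 → take C=(-1.2904,2.8305) (cross=13.991)
ex = (C−B)/|BC| = (-0.5600,0.8285); ey = (-0.8285,-0.5600)
P = B + 3.09·ex + 3.30·ey = (-2.9550,-0.5999)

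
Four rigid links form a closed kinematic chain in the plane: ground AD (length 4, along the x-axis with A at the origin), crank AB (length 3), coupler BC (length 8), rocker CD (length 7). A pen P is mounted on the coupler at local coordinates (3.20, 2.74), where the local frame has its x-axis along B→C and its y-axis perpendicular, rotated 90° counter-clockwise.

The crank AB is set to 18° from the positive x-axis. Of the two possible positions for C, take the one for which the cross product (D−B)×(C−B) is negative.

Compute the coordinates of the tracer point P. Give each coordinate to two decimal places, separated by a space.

A=(0,0), D=(4.00,0)
B = A + 3.00·(cos18°, sin18°) = (2.8532, 0.9271)
|BD| = 1.4747
circle(B,8.00) ∩ circle(D,7.00): a=5.8232, h=5.4854
  candidates: C₊=(10.8302,1.5322) cross=8.089; C₋=(3.9334,-6.9997) cross=-8.089
  mode - wants cross < 0 → take C=(3.9334,-6.9997) (cross=-8.089)
ex = (C−B)/|BC| = (0.1350,-0.9908); ey = (0.9908,0.1350)
P = B + 3.20·ex + 2.74·ey = (6.0002,-1.8737)

6.00 -1.87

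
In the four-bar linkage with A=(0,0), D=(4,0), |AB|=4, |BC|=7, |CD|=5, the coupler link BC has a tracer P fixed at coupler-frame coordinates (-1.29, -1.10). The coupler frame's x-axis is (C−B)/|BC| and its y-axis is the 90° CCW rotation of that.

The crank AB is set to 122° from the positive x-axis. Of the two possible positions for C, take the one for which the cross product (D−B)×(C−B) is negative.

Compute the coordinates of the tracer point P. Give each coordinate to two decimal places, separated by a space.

-3.58 4.25

A=(0,0), D=(4.00,0)
B = A + 4.00·(cos122°, sin122°) = (-2.1197, 3.3922)
|BD| = 6.9970
circle(B,7.00) ∩ circle(D,5.00): a=5.2135, h=4.6711
  candidates: C₊=(4.7048,4.9501) cross=32.684; C₋=(0.1756,-3.2208) cross=-32.684
  mode - wants cross < 0 → take C=(0.1756,-3.2208) (cross=-32.684)
ex = (C−B)/|BC| = (0.3279,-0.9447); ey = (0.9447,0.3279)
P = B + -1.29·ex + -1.10·ey = (-3.5818,4.2502)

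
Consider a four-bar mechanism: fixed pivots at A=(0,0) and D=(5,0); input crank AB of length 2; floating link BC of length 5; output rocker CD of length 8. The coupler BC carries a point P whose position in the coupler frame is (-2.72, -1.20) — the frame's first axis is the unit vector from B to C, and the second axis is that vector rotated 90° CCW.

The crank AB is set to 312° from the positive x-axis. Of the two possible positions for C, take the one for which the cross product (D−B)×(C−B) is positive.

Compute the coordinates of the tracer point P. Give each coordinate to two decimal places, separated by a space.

A=(0,0), D=(5.00,0)
B = A + 2.00·(cos312°, sin312°) = (1.3383, -1.4863)
|BD| = 3.9519
circle(B,5.00) ∩ circle(D,8.00): a=-2.9584, h=4.0309
  candidates: C₊=(-2.9189,1.1360) cross=15.929; C₋=(0.1130,-6.3339) cross=-15.929
  mode + wants cross > 0 → take C=(-2.9189,1.1360) (cross=15.929)
ex = (C−B)/|BC| = (-0.8514,0.5245); ey = (-0.5245,-0.8514)
P = B + -2.72·ex + -1.20·ey = (4.2835,-1.8911)

4.28 -1.89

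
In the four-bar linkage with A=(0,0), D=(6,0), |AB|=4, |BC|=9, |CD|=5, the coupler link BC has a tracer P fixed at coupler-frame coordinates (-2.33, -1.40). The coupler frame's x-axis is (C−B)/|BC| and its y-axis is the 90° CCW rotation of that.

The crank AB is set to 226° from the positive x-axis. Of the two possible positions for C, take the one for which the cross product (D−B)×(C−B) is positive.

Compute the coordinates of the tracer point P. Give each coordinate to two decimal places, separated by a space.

-3.21 -5.56

A=(0,0), D=(6.00,0)
B = A + 4.00·(cos226°, sin226°) = (-2.7786, -2.8774)
|BD| = 9.2382
circle(B,9.00) ∩ circle(D,5.00): a=7.6500, h=4.7411
  candidates: C₊=(3.0142,4.0106) cross=43.799; C₋=(5.9675,-4.9999) cross=-43.799
  mode + wants cross > 0 → take C=(3.0142,4.0106) (cross=43.799)
ex = (C−B)/|BC| = (0.6436,0.7653); ey = (-0.7653,0.6436)
P = B + -2.33·ex + -1.40·ey = (-3.2069,-5.5617)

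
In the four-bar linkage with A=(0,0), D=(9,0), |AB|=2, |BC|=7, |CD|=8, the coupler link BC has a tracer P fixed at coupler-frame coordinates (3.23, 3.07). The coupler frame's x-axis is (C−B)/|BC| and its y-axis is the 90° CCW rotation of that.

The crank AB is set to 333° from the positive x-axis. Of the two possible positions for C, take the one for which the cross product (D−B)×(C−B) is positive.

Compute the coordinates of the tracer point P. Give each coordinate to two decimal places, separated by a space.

A=(0,0), D=(9.00,0)
B = A + 2.00·(cos333°, sin333°) = (1.7820, -0.9080)
|BD| = 7.2749
circle(B,7.00) ∩ circle(D,8.00): a=2.6065, h=6.4966
  candidates: C₊=(3.5573,5.8632) cross=47.262; C₋=(5.1790,-7.0285) cross=-47.262
  mode + wants cross > 0 → take C=(3.5573,5.8632) (cross=47.262)
ex = (C−B)/|BC| = (0.2536,0.9673); ey = (-0.9673,0.2536)
P = B + 3.23·ex + 3.07·ey = (-0.3685,2.9950)

-0.37 2.99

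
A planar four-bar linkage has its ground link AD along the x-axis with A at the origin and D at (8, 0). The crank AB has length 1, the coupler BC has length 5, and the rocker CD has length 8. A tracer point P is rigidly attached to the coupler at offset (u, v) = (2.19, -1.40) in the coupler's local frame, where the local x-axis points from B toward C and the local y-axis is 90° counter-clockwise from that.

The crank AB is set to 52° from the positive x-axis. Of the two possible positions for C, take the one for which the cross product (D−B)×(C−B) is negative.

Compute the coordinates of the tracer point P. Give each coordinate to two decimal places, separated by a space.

-0.53 -1.55

A=(0,0), D=(8.00,0)
B = A + 1.00·(cos52°, sin52°) = (0.6157, 0.7880)
|BD| = 7.4263
circle(B,5.00) ∩ circle(D,8.00): a=1.0873, h=4.8803
  candidates: C₊=(2.2147,5.5254) cross=36.243; C₋=(1.1790,-4.1802) cross=-36.243
  mode - wants cross < 0 → take C=(1.1790,-4.1802) (cross=-36.243)
ex = (C−B)/|BC| = (0.1127,-0.9936); ey = (0.9936,0.1127)
P = B + 2.19·ex + -1.40·ey = (-0.5287,-1.5458)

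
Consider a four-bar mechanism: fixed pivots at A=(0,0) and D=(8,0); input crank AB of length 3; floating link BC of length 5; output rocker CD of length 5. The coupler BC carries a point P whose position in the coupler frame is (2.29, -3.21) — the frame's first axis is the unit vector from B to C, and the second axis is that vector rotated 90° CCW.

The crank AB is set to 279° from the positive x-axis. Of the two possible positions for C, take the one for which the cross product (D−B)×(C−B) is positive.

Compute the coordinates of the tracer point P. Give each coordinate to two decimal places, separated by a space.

A=(0,0), D=(8.00,0)
B = A + 3.00·(cos279°, sin279°) = (0.4693, -2.9631)
|BD| = 8.0927
circle(B,5.00) ∩ circle(D,5.00): a=4.0463, h=2.9372
  candidates: C₊=(3.1592,1.2517) cross=23.770; C₋=(5.3101,-4.2148) cross=-23.770
  mode + wants cross > 0 → take C=(3.1592,1.2517) (cross=23.770)
ex = (C−B)/|BC| = (0.5380,0.8430); ey = (-0.8430,0.5380)
P = B + 2.29·ex + -3.21·ey = (4.4072,-2.7596)

4.41 -2.76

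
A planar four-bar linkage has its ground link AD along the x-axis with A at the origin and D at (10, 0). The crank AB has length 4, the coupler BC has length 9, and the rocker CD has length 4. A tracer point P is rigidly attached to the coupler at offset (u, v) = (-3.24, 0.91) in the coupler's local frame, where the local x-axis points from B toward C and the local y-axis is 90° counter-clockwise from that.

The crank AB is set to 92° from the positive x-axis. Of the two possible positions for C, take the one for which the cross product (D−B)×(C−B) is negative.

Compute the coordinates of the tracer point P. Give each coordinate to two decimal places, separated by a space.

A=(0,0), D=(10.00,0)
B = A + 4.00·(cos92°, sin92°) = (-0.1396, 3.9976)
|BD| = 10.8992
circle(B,9.00) ∩ circle(D,4.00): a=8.4315, h=3.1481
  candidates: C₊=(8.8589,3.8338) cross=34.311; C₋=(6.5496,-2.0236) cross=-34.311
  mode - wants cross < 0 → take C=(6.5496,-2.0236) (cross=-34.311)
ex = (C−B)/|BC| = (0.7432,-0.6690); ey = (0.6690,0.7432)
P = B + -3.24·ex + 0.91·ey = (-1.9389,6.8415)

-1.94 6.84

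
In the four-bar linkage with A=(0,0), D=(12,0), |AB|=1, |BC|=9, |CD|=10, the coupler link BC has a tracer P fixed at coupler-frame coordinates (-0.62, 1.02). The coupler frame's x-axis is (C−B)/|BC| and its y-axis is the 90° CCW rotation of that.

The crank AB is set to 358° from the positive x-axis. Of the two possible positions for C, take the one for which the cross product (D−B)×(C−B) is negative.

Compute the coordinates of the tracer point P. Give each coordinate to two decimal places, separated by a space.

1.55 1.02

A=(0,0), D=(12.00,0)
B = A + 1.00·(cos358°, sin358°) = (0.9994, -0.0349)
|BD| = 11.0007
circle(B,9.00) ∩ circle(D,10.00): a=4.6367, h=7.7137
  candidates: C₊=(5.6116,7.6934) cross=84.855; C₋=(5.6606,-7.7338) cross=-84.855
  mode - wants cross < 0 → take C=(5.6606,-7.7338) (cross=-84.855)
ex = (C−B)/|BC| = (0.5179,-0.8554); ey = (0.8554,0.5179)
P = B + -0.62·ex + 1.02·ey = (1.5508,1.0237)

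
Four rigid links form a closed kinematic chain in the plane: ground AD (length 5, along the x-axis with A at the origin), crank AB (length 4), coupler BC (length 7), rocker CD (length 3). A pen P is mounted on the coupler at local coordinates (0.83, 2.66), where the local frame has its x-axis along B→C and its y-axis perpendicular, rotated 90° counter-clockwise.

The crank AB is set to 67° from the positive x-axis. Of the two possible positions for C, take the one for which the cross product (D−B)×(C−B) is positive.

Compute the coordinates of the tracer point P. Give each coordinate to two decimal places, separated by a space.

A=(0,0), D=(5.00,0)
B = A + 4.00·(cos67°, sin67°) = (1.5629, 3.6820)
|BD| = 5.0369
circle(B,7.00) ∩ circle(D,3.00): a=6.4891, h=2.6251
  candidates: C₊=(7.9099,0.7297) cross=13.222; C₋=(4.0720,-2.8529) cross=-13.222
  mode + wants cross > 0 → take C=(7.9099,0.7297) (cross=13.222)
ex = (C−B)/|BC| = (0.9067,-0.4218); ey = (0.4218,0.9067)
P = B + 0.83·ex + 2.66·ey = (3.4374,5.7438)

3.44 5.74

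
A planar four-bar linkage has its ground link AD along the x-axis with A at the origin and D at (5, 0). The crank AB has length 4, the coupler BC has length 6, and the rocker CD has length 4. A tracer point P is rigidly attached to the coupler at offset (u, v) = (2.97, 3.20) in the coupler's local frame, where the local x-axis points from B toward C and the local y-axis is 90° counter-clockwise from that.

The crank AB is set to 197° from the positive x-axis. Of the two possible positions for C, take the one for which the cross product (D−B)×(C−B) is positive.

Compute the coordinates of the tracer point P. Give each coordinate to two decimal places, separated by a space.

-2.80 3.07

A=(0,0), D=(5.00,0)
B = A + 4.00·(cos197°, sin197°) = (-3.8252, -1.1695)
|BD| = 8.9024
circle(B,6.00) ∩ circle(D,4.00): a=5.5745, h=2.2193
  candidates: C₊=(1.4094,1.7629) cross=19.757; C₋=(1.9925,-2.6372) cross=-19.757
  mode + wants cross > 0 → take C=(1.4094,1.7629) (cross=19.757)
ex = (C−B)/|BC| = (0.8724,0.4887); ey = (-0.4887,0.8724)
P = B + 2.97·ex + 3.20·ey = (-2.7980,3.0738)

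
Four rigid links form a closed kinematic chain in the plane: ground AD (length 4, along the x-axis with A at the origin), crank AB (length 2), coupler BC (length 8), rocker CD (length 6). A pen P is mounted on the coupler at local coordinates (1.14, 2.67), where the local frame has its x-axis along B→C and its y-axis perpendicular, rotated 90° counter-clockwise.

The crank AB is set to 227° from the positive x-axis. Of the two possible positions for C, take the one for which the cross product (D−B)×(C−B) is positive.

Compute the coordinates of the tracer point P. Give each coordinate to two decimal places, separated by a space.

A=(0,0), D=(4.00,0)
B = A + 2.00·(cos227°, sin227°) = (-1.3640, -1.4627)
|BD| = 5.5599
circle(B,8.00) ∩ circle(D,6.00): a=5.2980, h=5.9943
  candidates: C₊=(2.1704,5.7142) cross=33.327; C₋=(5.3243,-5.8520) cross=-33.327
  mode + wants cross > 0 → take C=(2.1704,5.7142) (cross=33.327)
ex = (C−B)/|BC| = (0.4418,0.8971); ey = (-0.8971,0.4418)
P = B + 1.14·ex + 2.67·ey = (-3.2557,0.7396)

-3.26 0.74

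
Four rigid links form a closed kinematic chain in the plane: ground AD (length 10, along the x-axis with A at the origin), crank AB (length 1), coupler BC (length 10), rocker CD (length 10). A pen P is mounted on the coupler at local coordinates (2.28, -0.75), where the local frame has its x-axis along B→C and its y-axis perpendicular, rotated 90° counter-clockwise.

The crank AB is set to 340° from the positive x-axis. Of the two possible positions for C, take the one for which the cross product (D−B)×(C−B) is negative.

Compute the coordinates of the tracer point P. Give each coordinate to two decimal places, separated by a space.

A=(0,0), D=(10.00,0)
B = A + 1.00·(cos340°, sin340°) = (0.9397, -0.3420)
|BD| = 9.0668
circle(B,10.00) ∩ circle(D,10.00): a=4.5334, h=8.9134
  candidates: C₊=(5.1336,8.7360) cross=80.816; C₋=(5.8061,-9.0781) cross=-80.816
  mode - wants cross < 0 → take C=(5.8061,-9.0781) (cross=-80.816)
ex = (C−B)/|BC| = (0.4866,-0.8736); ey = (0.8736,0.4866)
P = B + 2.28·ex + -0.75·ey = (1.3940,-2.6988)

1.39 -2.70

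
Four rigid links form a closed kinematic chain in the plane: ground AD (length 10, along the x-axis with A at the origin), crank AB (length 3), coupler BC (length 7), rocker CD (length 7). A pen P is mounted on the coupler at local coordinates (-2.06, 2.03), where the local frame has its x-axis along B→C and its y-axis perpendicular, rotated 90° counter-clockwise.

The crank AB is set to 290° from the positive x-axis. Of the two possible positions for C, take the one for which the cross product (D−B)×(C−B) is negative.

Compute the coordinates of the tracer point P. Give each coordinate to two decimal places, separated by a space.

0.27 -0.03

A=(0,0), D=(10.00,0)
B = A + 3.00·(cos290°, sin290°) = (1.0261, -2.8191)
|BD| = 9.4063
circle(B,7.00) ∩ circle(D,7.00): a=4.7032, h=5.1846
  candidates: C₊=(3.9592,3.5368) cross=48.768; C₋=(7.0669,-6.3558) cross=-48.768
  mode - wants cross < 0 → take C=(7.0669,-6.3558) (cross=-48.768)
ex = (C−B)/|BC| = (0.8630,-0.5053); ey = (0.5053,0.8630)
P = B + -2.06·ex + 2.03·ey = (0.2740,-0.0264)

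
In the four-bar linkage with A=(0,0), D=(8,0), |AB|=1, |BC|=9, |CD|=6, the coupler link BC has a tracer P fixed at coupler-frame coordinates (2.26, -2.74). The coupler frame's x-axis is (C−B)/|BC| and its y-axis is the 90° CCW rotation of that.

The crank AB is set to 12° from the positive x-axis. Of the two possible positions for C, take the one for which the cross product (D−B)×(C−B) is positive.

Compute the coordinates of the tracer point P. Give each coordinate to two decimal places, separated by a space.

4.47 -0.44

A=(0,0), D=(8.00,0)
B = A + 1.00·(cos12°, sin12°) = (0.9781, 0.2079)
|BD| = 7.0249
circle(B,9.00) ∩ circle(D,6.00): a=6.7153, h=5.9920
  candidates: C₊=(7.8679,5.9985) cross=42.093; C₋=(7.5132,-5.9802) cross=-42.093
  mode + wants cross > 0 → take C=(7.8679,5.9985) (cross=42.093)
ex = (C−B)/|BC| = (0.7655,0.6434); ey = (-0.6434,0.7655)
P = B + 2.26·ex + -2.74·ey = (4.4712,-0.4355)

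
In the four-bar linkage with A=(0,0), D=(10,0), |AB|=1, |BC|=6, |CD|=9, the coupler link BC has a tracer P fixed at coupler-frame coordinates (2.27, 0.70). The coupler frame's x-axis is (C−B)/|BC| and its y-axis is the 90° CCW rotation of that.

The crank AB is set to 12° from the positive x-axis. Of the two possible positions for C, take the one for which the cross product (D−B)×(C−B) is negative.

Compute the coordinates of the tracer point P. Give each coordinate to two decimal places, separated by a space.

2.36 -1.73

A=(0,0), D=(10.00,0)
B = A + 1.00·(cos12°, sin12°) = (0.9781, 0.2079)
|BD| = 9.0242
circle(B,6.00) ∩ circle(D,9.00): a=2.0188, h=5.6502
  candidates: C₊=(3.1266,5.8101) cross=50.988; C₋=(2.8663,-5.4873) cross=-50.988
  mode - wants cross < 0 → take C=(2.8663,-5.4873) (cross=-50.988)
ex = (C−B)/|BC| = (0.3147,-0.9492); ey = (0.9492,0.3147)
P = B + 2.27·ex + 0.70·ey = (2.3569,-1.7265)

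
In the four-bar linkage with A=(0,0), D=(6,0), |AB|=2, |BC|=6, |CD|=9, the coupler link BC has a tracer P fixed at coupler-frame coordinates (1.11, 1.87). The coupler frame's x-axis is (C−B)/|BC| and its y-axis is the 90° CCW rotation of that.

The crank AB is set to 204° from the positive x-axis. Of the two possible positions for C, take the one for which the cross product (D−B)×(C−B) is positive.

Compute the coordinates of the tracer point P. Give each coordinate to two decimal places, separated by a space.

A=(0,0), D=(6.00,0)
B = A + 2.00·(cos204°, sin204°) = (-1.8271, -0.8135)
|BD| = 7.8692
circle(B,6.00) ∩ circle(D,9.00): a=1.0754, h=5.9028
  candidates: C₊=(-1.3677,5.1689) cross=46.451; C₋=(-0.1473,-6.5735) cross=-46.451
  mode + wants cross > 0 → take C=(-1.3677,5.1689) (cross=46.451)
ex = (C−B)/|BC| = (0.0766,0.9971); ey = (-0.9971,0.0766)
P = B + 1.11·ex + 1.87·ey = (-3.6066,0.4365)

-3.61 0.44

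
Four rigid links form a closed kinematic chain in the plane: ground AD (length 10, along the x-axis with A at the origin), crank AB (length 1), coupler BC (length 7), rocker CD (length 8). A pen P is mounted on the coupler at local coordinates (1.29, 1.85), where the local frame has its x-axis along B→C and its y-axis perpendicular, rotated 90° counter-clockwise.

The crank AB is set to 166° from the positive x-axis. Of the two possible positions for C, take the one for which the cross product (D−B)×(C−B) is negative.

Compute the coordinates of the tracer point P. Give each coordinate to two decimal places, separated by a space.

1.27 0.52

A=(0,0), D=(10.00,0)
B = A + 1.00·(cos166°, sin166°) = (-0.9703, 0.2419)
|BD| = 10.9730
circle(B,7.00) ∩ circle(D,8.00): a=4.8030, h=5.0923
  candidates: C₊=(3.9438,5.2271) cross=55.877; C₋=(3.7193,-4.9550) cross=-55.877
  mode - wants cross < 0 → take C=(3.7193,-4.9550) (cross=-55.877)
ex = (C−B)/|BC| = (0.6699,-0.7424); ey = (0.7424,0.6699)
P = B + 1.29·ex + 1.85·ey = (1.2674,0.5236)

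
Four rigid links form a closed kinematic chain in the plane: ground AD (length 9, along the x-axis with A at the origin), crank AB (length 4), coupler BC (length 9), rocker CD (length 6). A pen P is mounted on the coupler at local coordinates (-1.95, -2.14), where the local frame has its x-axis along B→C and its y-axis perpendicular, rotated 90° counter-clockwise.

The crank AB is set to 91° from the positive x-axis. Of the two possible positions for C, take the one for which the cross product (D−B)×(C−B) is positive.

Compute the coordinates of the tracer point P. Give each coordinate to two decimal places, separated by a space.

A=(0,0), D=(9.00,0)
B = A + 4.00·(cos91°, sin91°) = (-0.0698, 3.9994)
|BD| = 9.9124
circle(B,9.00) ∩ circle(D,6.00): a=7.2261, h=5.3650
  candidates: C₊=(8.7066,5.9928) cross=53.181; C₋=(4.3774,-3.8251) cross=-53.181
  mode + wants cross > 0 → take C=(8.7066,5.9928) (cross=53.181)
ex = (C−B)/|BC| = (0.9752,0.2215); ey = (-0.2215,0.9752)
P = B + -1.95·ex + -2.14·ey = (-1.4974,1.4806)

-1.50 1.48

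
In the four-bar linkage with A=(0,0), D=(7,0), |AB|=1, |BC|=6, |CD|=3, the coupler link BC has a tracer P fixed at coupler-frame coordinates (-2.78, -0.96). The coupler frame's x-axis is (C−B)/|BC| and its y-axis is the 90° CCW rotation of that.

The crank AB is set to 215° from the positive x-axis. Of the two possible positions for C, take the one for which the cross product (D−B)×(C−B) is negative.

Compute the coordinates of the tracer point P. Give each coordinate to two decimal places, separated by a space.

A=(0,0), D=(7.00,0)
B = A + 1.00·(cos215°, sin215°) = (-0.8192, -0.5736)
|BD| = 7.8402
circle(B,6.00) ∩ circle(D,3.00): a=5.6420, h=2.0416
  candidates: C₊=(4.6584,1.8753) cross=16.006; C₋=(4.9571,-2.1969) cross=-16.006
  mode - wants cross < 0 → take C=(4.9571,-2.1969) (cross=-16.006)
ex = (C−B)/|BC| = (0.9627,-0.2706); ey = (0.2706,0.9627)
P = B + -2.78·ex + -0.96·ey = (-3.7552,-0.7456)

-3.76 -0.75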